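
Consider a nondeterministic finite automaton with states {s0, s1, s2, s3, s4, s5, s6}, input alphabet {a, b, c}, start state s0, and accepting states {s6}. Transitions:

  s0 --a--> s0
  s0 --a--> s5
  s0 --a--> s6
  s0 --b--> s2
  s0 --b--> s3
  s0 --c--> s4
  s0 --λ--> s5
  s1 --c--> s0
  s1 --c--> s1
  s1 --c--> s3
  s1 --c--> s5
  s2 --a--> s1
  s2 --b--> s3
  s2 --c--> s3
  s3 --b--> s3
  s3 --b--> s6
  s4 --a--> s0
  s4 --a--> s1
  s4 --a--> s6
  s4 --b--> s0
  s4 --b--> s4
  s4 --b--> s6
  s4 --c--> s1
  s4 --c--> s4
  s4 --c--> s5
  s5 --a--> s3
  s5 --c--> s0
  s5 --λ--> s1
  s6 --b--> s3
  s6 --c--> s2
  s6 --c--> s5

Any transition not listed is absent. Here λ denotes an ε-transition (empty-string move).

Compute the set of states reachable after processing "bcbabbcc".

∅

Start: ε-closure({s0}) = {s0, s1, s5}.
Read 'b': s0→{s2, s3}, s1→∅, s5→∅; now {s2, s3}.
Read 'c': s2→{s3}, s3→∅; now {s3}.
Read 'b': s3→{s3, s6}; now {s3, s6}.
Read 'a': s3→∅, s6→∅; now ∅.
The set is empty and remains empty for the remaining 4 symbols.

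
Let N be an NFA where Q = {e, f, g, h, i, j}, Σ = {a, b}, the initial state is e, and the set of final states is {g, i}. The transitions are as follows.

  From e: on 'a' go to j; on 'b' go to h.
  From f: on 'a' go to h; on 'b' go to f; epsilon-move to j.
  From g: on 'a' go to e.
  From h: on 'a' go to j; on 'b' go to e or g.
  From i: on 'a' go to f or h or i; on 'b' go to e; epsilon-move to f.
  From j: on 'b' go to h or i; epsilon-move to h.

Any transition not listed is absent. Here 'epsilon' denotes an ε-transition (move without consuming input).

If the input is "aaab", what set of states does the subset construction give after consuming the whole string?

Start in {e}.
Read 'a': {e} → {h, j}.
Read 'a': {h, j} → {h, j}.
Read 'a': {h, j} → {h, j}.
Read 'b': {h, j} → {e, f, g, h, i, j}.

{e, f, g, h, i, j}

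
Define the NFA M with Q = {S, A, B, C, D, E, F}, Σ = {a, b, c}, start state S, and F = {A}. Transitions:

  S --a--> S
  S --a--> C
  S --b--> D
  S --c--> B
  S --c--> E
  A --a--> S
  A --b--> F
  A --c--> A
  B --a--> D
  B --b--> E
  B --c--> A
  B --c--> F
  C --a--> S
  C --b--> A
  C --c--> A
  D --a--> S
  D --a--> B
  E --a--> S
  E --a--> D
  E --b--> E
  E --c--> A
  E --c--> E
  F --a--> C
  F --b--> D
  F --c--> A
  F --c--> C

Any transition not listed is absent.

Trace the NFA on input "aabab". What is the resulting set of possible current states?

Start in {S}.
Read 'a': S→{S, C}; now {S, C}.
Read 'a': S→{S, C}, C→{S}; now {S, C}.
Read 'b': S→{D}, C→{A}; now {A, D}.
Read 'a': A→{S}, D→{S, B}; now {S, B}.
Read 'b': S→{D}, B→{E}; now {D, E}.

{D, E}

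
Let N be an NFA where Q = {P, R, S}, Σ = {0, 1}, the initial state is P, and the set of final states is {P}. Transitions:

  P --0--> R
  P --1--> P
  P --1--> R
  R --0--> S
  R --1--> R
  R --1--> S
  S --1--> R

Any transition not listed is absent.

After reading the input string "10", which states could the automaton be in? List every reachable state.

Start in {P}.
Read '1': P→{P, R}; now {P, R}.
Read '0': P→{R}, R→{S}; now {R, S}.

{R, S}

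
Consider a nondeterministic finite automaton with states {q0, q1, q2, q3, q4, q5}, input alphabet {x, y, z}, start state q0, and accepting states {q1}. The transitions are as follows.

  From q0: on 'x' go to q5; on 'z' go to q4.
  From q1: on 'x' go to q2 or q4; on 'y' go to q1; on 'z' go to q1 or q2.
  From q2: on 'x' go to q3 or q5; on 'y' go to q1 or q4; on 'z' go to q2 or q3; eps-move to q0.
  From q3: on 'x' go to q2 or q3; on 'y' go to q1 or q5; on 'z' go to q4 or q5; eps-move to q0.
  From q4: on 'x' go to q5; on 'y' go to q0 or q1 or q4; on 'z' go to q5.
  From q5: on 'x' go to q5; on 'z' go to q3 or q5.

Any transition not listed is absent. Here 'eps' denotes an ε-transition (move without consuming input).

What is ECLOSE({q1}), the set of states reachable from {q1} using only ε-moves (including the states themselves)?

Begin with {q1}.
No ε-moves leave this set, so the closure equals the set itself.

{q1}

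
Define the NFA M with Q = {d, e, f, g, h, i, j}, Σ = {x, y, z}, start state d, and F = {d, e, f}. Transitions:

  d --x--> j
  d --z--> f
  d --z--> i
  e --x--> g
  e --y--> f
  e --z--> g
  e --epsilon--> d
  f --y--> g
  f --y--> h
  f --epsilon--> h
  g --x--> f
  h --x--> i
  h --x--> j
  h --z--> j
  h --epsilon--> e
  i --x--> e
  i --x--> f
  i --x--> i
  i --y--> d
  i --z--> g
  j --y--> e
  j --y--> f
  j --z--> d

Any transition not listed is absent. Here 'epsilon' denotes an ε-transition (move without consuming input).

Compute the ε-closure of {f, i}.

Begin with {f, i}.
ε-move f → h; add h.
ε-move h → e; add e.
ε-move e → d; add d.

{d, e, f, h, i}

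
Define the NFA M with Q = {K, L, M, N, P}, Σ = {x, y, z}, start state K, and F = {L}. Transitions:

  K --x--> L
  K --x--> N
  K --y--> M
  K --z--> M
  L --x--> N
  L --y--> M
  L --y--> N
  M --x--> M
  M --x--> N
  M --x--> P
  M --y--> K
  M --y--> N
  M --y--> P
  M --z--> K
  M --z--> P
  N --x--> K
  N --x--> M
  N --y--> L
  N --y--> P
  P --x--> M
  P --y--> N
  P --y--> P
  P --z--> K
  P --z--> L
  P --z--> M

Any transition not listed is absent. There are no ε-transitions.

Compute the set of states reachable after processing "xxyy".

Start in {K}.
Read 'x': {K} → {L, N}.
Read 'x': {L, N} → {K, M, N}.
Read 'y': {K, M, N} → {K, L, M, N, P}.
Read 'y': {K, L, M, N, P} → {K, L, M, N, P}.

{K, L, M, N, P}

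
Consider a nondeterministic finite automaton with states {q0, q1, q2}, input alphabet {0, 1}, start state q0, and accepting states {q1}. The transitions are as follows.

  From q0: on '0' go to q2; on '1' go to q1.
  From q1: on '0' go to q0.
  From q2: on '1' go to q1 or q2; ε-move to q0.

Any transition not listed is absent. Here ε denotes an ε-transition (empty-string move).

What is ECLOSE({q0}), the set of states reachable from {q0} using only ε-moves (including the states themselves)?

Begin with {q0}.
No ε-moves leave this set, so the closure equals the set itself.

{q0}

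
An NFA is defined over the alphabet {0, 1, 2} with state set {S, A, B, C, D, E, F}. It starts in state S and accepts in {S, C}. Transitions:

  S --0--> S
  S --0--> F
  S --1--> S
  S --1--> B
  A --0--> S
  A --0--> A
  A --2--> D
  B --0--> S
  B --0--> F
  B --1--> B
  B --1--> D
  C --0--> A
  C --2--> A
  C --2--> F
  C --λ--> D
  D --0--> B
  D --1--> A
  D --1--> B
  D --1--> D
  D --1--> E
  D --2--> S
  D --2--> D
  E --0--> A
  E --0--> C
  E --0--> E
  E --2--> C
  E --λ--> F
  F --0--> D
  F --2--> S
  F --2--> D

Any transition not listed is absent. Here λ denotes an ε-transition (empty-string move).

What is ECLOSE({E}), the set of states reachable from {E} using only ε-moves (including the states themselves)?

Begin with {E}.
ε-move E → F; add F.

{E, F}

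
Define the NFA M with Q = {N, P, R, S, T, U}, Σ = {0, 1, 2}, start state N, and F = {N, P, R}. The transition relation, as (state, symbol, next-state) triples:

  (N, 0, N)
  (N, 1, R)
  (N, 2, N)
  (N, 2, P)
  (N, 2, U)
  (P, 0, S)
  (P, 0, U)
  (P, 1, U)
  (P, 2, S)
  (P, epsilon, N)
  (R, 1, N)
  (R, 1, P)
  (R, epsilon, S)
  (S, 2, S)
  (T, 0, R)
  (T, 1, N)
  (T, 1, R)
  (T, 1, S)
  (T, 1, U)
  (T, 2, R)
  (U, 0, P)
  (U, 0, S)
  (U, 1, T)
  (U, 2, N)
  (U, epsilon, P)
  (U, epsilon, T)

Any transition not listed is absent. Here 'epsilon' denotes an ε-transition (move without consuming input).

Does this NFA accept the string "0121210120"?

Start in {N}.
Read '0': N→{N}; now {N}.
Read '1': N→{R}; union {R}; ε-closure = {R, S}.
Read '2': R→∅, S→{S}; now {S}.
Read '1': S→∅; now ∅.
The set is empty and remains empty for the remaining 6 symbols.
The final set ∅ contains no accepting state.

No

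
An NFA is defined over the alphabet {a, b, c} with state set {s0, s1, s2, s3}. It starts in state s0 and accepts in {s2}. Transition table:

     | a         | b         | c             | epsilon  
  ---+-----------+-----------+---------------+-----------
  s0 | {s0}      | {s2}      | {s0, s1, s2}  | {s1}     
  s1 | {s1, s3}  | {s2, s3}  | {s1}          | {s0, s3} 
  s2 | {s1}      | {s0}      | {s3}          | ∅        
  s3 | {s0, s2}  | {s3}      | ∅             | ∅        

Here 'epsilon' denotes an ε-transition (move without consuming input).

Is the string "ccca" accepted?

Yes

Start: ε-closure({s0}) = {s0, s1, s3}.
Read 'c': s0→{s0, s1, s2}, s1→{s1}, s3→∅; union {s0, s1, s2}; ε-closure = {s0, s1, s2, s3}.
Read 'c': s0→{s0, s1, s2}, s1→{s1}, s2→{s3}, s3→∅; now {s0, s1, s2, s3}.
Read 'c': s0→{s0, s1, s2}, s1→{s1}, s2→{s3}, s3→∅; now {s0, s1, s2, s3}.
Read 'a': s0→{s0}, s1→{s1, s3}, s2→{s1}, s3→{s0, s2}; now {s0, s1, s2, s3}.
The final set {s0, s1, s2, s3} contains the accepting state s2.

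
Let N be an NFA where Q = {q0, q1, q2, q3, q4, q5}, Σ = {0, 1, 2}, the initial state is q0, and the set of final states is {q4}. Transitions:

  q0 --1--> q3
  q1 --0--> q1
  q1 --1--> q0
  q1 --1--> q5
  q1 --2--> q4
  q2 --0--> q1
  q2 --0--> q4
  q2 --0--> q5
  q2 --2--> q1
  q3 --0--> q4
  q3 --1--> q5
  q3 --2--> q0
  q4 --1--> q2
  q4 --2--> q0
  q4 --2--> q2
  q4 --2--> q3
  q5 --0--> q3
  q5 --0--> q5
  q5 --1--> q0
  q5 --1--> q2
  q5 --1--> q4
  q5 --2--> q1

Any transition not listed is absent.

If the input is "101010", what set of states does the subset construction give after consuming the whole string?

Start in {q0}.
Read '1': q0→{q3}; now {q3}.
Read '0': q3→{q4}; now {q4}.
Read '1': q4→{q2}; now {q2}.
Read '0': q2→{q1, q4, q5}; now {q1, q4, q5}.
Read '1': q1→{q0, q5}, q4→{q2}, q5→{q0, q2, q4}; now {q0, q2, q4, q5}.
Read '0': q0→∅, q2→{q1, q4, q5}, q4→∅, q5→{q3, q5}; now {q1, q3, q4, q5}.

{q1, q3, q4, q5}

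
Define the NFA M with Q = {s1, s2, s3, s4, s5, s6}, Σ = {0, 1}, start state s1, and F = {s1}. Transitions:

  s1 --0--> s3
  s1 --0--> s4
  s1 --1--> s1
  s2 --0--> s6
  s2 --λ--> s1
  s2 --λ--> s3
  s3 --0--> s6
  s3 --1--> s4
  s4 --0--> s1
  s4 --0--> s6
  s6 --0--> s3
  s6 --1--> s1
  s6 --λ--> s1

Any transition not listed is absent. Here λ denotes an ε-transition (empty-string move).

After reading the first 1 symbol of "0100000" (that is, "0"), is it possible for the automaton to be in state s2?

Start in {s1}.
Read '0': {s1} → {s3, s4}.
State s2 is not in {s3, s4}.

No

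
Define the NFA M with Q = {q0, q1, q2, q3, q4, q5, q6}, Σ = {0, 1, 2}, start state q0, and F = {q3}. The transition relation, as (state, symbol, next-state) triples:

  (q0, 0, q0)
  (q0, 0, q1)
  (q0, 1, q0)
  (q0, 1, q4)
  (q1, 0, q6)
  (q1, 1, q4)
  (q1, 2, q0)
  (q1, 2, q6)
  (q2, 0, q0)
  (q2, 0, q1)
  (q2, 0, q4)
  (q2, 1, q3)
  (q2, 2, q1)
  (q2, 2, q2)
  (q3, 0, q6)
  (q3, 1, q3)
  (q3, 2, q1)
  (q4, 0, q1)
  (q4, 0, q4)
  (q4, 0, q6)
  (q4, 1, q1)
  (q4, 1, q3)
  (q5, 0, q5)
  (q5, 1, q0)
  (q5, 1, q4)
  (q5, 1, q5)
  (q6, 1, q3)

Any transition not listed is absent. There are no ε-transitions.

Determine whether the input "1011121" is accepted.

Yes

Start in {q0}.
Read '1': q0→{q0, q4}; now {q0, q4}.
Read '0': q0→{q0, q1}, q4→{q1, q4, q6}; now {q0, q1, q4, q6}.
Read '1': q0→{q0, q4}, q1→{q4}, q4→{q1, q3}, q6→{q3}; now {q0, q1, q3, q4}.
Read '1': q0→{q0, q4}, q1→{q4}, q3→{q3}, q4→{q1, q3}; now {q0, q1, q3, q4}.
Read '1': q0→{q0, q4}, q1→{q4}, q3→{q3}, q4→{q1, q3}; now {q0, q1, q3, q4}.
Read '2': q0→∅, q1→{q0, q6}, q3→{q1}, q4→∅; now {q0, q1, q6}.
Read '1': q0→{q0, q4}, q1→{q4}, q6→{q3}; now {q0, q3, q4}.
The final set {q0, q3, q4} contains the accepting state q3.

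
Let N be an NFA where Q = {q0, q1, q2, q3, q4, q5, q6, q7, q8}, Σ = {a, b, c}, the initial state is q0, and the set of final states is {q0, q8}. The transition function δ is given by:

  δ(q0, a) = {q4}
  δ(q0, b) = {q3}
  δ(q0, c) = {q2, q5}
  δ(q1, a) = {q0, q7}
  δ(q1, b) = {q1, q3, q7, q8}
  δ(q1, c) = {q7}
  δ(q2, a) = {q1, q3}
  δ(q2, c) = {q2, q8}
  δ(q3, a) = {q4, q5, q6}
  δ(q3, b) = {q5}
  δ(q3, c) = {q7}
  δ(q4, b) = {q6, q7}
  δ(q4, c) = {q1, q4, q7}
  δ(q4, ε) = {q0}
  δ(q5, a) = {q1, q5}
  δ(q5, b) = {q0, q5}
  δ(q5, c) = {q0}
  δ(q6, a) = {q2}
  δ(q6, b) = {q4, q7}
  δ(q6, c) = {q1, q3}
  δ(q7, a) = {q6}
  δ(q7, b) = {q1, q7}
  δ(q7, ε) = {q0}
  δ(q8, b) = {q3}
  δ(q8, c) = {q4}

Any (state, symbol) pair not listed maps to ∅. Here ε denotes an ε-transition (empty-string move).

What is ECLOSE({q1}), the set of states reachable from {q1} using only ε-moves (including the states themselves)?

{q1}

Begin with {q1}.
No ε-moves leave this set, so the closure equals the set itself.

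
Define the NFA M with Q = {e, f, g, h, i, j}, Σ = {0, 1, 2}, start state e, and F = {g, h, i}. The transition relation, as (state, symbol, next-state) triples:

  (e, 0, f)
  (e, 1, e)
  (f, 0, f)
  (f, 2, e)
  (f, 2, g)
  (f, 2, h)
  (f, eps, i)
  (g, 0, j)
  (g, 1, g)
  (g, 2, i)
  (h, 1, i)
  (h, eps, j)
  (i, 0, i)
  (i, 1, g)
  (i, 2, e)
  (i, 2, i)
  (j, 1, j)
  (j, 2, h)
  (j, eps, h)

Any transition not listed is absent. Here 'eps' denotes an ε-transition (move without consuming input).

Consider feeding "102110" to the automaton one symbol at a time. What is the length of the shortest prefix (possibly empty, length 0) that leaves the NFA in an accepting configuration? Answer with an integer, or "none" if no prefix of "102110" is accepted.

Start in {e}.
Read '1': e→{e}; now {e}.
Read '0': e→{f}; union {f}; ε-closure = {f, i}.
None of the earlier sets intersect F, but {f, i} does.

2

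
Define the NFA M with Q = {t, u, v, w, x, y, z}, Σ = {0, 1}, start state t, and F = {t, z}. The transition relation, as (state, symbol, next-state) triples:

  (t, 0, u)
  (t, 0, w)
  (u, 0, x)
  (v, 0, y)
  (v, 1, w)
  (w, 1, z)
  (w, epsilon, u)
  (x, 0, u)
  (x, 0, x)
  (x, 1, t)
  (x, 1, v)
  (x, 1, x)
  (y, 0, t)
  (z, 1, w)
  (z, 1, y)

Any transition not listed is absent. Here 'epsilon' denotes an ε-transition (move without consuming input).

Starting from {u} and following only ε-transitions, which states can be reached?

Begin with {u}.
No ε-moves leave this set, so the closure equals the set itself.

{u}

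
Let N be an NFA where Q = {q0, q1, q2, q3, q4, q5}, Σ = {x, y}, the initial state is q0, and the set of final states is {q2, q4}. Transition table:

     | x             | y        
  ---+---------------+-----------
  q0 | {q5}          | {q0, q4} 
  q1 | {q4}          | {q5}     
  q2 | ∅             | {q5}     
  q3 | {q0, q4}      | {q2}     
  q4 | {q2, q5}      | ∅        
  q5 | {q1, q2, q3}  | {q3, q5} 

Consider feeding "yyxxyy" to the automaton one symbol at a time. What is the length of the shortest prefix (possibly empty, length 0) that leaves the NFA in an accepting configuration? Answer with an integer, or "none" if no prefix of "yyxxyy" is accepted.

1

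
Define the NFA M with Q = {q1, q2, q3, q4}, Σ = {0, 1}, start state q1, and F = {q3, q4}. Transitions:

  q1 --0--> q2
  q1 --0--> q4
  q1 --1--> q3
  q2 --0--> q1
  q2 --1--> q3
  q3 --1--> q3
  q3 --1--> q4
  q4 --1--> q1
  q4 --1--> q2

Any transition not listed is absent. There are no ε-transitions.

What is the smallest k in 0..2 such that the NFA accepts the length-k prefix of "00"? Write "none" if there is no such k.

1

Start in {q1}.
Read '0': q1→{q2, q4}; now {q2, q4}.
None of the earlier sets intersect F, but {q2, q4} does.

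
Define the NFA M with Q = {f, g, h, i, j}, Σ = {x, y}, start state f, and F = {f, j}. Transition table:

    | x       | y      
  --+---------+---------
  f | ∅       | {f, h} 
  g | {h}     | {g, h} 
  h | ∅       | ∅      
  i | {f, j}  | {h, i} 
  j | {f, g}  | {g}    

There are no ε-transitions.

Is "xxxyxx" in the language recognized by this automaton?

Start in {f}.
Read 'x': f→∅; now ∅.
The set is empty and remains empty for the remaining 5 symbols.
The final set ∅ contains no accepting state.

No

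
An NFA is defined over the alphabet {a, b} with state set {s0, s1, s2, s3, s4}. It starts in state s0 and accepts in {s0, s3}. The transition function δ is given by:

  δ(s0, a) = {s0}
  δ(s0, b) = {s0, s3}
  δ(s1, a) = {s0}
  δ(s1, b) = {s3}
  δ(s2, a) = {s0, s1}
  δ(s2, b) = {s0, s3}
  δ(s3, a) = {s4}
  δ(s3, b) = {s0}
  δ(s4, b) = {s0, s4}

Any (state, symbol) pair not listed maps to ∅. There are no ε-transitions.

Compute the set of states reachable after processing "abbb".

{s0, s3}

Start in {s0}.
Read 'a': s0→{s0}; now {s0}.
Read 'b': s0→{s0, s3}; now {s0, s3}.
Read 'b': s0→{s0, s3}, s3→{s0}; now {s0, s3}.
Read 'b': s0→{s0, s3}, s3→{s0}; now {s0, s3}.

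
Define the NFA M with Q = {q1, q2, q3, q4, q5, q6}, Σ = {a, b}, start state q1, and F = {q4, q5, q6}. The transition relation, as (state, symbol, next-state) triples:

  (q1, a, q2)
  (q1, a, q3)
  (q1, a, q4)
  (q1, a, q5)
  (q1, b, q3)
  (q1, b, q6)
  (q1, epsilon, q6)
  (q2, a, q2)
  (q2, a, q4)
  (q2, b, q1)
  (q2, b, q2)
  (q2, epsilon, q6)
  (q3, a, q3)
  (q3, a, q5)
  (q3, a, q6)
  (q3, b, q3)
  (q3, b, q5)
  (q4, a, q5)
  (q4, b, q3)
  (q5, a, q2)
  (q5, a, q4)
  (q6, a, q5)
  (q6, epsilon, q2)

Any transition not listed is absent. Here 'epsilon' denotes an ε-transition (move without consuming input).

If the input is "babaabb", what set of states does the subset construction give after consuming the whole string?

Start: ε-closure({q1}) = {q1, q2, q6}.
Read 'b': q1→{q3, q6}, q2→{q1, q2}, q6→∅; now {q1, q2, q3, q6}.
Read 'a': q1→{q2, q3, q4, q5}, q2→{q2, q4}, q3→{q3, q5, q6}, q6→{q5}; now {q2, q3, q4, q5, q6}.
Read 'b': q2→{q1, q2}, q3→{q3, q5}, q4→{q3}, q5→∅, q6→∅; union {q1, q2, q3, q5}; ε-closure = {q1, q2, q3, q5, q6}.
Read 'a': q1→{q2, q3, q4, q5}, q2→{q2, q4}, q3→{q3, q5, q6}, q5→{q2, q4}, q6→{q5}; now {q2, q3, q4, q5, q6}.
Read 'a': q2→{q2, q4}, q3→{q3, q5, q6}, q4→{q5}, q5→{q2, q4}, q6→{q5}; now {q2, q3, q4, q5, q6}.
Read 'b': q2→{q1, q2}, q3→{q3, q5}, q4→{q3}, q5→∅, q6→∅; union {q1, q2, q3, q5}; ε-closure = {q1, q2, q3, q5, q6}.
Read 'b': q1→{q3, q6}, q2→{q1, q2}, q3→{q3, q5}, q5→∅, q6→∅; now {q1, q2, q3, q5, q6}.

{q1, q2, q3, q5, q6}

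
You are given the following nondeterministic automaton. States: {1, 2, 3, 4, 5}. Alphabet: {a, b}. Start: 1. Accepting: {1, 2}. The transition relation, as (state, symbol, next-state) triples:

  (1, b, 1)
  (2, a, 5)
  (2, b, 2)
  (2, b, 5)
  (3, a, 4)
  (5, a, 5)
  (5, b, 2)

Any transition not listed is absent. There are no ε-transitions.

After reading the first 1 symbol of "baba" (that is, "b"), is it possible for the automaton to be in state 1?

Yes

Start in {1}.
Read 'b': 1→{1}; now {1}.
State 1 is in {1}.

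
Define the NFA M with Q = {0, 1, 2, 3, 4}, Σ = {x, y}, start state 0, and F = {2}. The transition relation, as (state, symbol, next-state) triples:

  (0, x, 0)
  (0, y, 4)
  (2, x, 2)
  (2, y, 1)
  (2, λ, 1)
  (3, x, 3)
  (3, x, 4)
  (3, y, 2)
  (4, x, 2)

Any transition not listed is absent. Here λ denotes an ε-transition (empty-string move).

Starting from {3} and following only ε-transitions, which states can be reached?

Begin with {3}.
No ε-moves leave this set, so the closure equals the set itself.

{3}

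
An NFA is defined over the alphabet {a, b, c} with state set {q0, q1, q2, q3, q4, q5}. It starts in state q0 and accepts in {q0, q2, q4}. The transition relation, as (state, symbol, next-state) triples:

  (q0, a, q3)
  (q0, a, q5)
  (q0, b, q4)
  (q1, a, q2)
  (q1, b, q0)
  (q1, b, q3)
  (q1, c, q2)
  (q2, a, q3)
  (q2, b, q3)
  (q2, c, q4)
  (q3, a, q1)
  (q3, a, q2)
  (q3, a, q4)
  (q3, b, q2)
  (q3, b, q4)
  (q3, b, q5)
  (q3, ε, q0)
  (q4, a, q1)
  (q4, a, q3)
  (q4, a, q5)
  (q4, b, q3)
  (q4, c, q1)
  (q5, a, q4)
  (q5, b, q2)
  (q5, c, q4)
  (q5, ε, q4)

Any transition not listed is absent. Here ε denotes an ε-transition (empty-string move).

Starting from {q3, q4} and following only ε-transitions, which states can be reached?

{q0, q3, q4}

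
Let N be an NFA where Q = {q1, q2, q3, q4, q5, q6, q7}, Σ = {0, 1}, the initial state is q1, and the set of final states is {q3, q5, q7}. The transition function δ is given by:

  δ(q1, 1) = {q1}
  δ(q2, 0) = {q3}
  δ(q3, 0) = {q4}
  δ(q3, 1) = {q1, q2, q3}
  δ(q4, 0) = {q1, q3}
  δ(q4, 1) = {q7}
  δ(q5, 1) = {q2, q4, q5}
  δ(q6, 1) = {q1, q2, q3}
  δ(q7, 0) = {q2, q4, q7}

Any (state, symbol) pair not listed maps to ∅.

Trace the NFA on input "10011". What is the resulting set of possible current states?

Start in {q1}.
Read '1': {q1} → {q1}.
Read '0': {q1} → ∅.
The set is empty and remains empty for the remaining 3 symbols.

∅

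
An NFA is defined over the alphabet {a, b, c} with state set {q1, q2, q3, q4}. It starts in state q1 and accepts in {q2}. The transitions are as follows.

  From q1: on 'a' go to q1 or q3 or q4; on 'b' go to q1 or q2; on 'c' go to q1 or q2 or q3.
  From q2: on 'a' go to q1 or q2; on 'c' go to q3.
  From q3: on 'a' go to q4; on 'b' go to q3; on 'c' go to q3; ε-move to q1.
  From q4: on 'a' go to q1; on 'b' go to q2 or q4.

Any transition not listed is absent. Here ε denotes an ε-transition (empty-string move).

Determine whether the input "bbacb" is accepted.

Yes

Start in {q1}.
Read 'b': q1→{q1, q2}; now {q1, q2}.
Read 'b': q1→{q1, q2}, q2→∅; now {q1, q2}.
Read 'a': q1→{q1, q3, q4}, q2→{q1, q2}; now {q1, q2, q3, q4}.
Read 'c': q1→{q1, q2, q3}, q2→{q3}, q3→{q3}, q4→∅; now {q1, q2, q3}.
Read 'b': q1→{q1, q2}, q2→∅, q3→{q3}; now {q1, q2, q3}.
The final set {q1, q2, q3} contains the accepting state q2.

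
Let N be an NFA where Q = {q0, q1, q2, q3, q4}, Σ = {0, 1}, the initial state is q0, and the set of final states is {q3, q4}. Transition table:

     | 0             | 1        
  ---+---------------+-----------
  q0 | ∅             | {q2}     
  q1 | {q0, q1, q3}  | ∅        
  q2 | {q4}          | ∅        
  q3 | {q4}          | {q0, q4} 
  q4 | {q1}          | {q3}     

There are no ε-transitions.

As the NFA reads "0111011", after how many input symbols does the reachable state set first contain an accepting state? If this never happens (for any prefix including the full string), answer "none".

Start in {q0}.
Read '0': {q0} → ∅.
The set is empty and remains empty for the remaining 6 symbols.
No reachable set along the way intersects F.

none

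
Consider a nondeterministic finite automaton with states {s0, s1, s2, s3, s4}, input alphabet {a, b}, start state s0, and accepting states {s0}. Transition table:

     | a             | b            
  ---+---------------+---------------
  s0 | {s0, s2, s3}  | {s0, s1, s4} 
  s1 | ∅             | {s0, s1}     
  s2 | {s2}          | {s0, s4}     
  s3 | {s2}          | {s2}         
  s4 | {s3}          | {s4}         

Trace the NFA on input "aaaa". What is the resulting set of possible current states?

{s0, s2, s3}

Start in {s0}.
Read 'a': s0→{s0, s2, s3}; now {s0, s2, s3}.
Read 'a': s0→{s0, s2, s3}, s2→{s2}, s3→{s2}; now {s0, s2, s3}.
Read 'a': s0→{s0, s2, s3}, s2→{s2}, s3→{s2}; now {s0, s2, s3}.
Read 'a': s0→{s0, s2, s3}, s2→{s2}, s3→{s2}; now {s0, s2, s3}.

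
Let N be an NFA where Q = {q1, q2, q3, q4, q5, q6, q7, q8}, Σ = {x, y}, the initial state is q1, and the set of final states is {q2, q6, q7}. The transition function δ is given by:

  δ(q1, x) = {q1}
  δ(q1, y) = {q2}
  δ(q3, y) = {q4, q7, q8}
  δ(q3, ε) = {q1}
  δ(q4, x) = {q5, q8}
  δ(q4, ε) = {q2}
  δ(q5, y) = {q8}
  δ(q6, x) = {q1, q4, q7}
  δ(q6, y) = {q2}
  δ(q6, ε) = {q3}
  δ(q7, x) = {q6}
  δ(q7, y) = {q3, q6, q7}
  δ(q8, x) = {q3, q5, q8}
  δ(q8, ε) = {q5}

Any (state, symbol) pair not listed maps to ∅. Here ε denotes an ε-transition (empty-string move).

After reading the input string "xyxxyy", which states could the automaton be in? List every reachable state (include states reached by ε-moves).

Start in {q1}.
Read 'x': q1→{q1}; now {q1}.
Read 'y': q1→{q2}; now {q2}.
Read 'x': q2→∅; now ∅.
The set is empty and remains empty for the remaining 3 symbols.

∅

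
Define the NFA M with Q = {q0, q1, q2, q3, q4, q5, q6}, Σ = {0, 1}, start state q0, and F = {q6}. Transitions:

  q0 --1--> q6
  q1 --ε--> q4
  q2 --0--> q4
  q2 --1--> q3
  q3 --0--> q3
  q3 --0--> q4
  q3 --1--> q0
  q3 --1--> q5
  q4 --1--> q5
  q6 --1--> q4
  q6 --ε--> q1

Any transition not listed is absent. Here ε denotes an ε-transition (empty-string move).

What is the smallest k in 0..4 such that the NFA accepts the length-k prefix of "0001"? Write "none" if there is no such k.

Start in {q0}.
Read '0': q0→∅; now ∅.
The set is empty and remains empty for the remaining 3 symbols.
No reachable set along the way intersects F.

none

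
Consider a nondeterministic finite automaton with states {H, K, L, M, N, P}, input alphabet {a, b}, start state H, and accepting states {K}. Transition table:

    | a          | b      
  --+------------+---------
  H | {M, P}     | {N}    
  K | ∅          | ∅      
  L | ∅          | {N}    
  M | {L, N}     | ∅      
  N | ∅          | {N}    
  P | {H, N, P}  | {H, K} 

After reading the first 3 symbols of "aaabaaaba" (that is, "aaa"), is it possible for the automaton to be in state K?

No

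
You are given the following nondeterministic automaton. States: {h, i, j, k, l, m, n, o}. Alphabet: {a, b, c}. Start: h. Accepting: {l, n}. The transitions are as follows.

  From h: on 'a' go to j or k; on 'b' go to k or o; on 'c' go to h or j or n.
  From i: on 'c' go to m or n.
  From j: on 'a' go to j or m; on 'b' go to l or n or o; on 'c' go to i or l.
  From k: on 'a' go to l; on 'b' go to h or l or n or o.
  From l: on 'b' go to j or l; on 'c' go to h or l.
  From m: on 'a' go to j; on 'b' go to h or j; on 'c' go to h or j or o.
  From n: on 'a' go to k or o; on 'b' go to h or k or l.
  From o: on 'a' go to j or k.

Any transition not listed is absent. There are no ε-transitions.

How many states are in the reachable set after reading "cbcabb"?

Start in {h}.
Read 'c': h→{h, j, n}; now {h, j, n}.
Read 'b': h→{k, o}, j→{l, n, o}, n→{h, k, l}; now {h, k, l, n, o}.
Read 'c': h→{h, j, n}, k→∅, l→{h, l}, n→∅, o→∅; now {h, j, l, n}.
Read 'a': h→{j, k}, j→{j, m}, l→∅, n→{k, o}; now {j, k, m, o}.
Read 'b': j→{l, n, o}, k→{h, l, n, o}, m→{h, j}, o→∅; now {h, j, l, n, o}.
Read 'b': h→{k, o}, j→{l, n, o}, l→{j, l}, n→{h, k, l}, o→∅; now {h, j, k, l, n, o}.
That set has 6 states.

6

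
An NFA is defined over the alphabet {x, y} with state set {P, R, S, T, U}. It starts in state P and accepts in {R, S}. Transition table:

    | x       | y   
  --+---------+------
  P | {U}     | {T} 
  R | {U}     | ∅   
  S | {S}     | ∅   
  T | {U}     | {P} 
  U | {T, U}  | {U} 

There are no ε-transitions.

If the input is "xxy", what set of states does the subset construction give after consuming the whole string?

{P, U}

Start in {P}.
Read 'x': {P} → {U}.
Read 'x': {U} → {T, U}.
Read 'y': {T, U} → {P, U}.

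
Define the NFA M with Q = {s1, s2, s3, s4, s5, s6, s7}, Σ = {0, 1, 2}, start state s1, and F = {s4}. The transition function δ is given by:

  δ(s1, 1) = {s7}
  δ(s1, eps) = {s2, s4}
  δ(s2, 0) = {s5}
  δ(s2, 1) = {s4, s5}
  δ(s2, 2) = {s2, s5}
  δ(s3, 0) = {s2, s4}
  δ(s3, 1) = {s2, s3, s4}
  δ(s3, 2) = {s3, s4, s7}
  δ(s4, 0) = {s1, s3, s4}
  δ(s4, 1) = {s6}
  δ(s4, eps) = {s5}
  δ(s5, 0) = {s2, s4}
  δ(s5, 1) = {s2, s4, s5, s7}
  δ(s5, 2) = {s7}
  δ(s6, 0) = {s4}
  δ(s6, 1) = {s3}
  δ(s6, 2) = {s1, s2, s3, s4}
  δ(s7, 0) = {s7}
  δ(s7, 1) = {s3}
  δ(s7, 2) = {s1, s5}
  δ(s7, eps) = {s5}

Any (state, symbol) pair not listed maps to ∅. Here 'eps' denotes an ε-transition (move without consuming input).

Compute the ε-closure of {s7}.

{s5, s7}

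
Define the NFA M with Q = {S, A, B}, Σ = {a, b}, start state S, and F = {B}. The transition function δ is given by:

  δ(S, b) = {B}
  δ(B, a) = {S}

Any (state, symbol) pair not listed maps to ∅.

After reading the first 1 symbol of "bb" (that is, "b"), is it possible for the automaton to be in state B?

Yes

Start in {S}.
Read 'b': S→{B}; now {B}.
State B is in {B}.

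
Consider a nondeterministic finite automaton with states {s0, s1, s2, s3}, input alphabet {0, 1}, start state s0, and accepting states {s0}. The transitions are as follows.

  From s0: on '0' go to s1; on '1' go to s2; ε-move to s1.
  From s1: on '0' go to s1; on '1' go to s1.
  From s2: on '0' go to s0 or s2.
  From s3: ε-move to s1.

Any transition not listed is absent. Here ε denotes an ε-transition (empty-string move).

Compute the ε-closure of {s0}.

{s0, s1}

Begin with {s0}.
ε-move s0 → s1; add s1.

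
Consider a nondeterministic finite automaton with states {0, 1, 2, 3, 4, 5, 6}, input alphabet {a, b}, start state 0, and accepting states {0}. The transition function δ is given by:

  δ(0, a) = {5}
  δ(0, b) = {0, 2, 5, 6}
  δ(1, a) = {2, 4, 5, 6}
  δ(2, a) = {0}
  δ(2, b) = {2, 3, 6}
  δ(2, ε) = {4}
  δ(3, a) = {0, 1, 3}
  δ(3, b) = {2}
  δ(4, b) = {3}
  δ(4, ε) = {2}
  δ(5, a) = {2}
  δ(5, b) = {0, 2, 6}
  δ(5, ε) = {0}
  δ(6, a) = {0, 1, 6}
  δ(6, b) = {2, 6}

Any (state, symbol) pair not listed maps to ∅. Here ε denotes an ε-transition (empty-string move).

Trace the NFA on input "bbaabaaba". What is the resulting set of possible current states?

Start in {0}.
Read 'b': {0} → {0, 2, 4, 5, 6}.
Read 'b': {0, 2, 4, 5, 6} → {0, 2, 3, 4, 5, 6}.
Read 'a': {0, 2, 3, 4, 5, 6} → {0, 1, 2, 3, 4, 5, 6}.
Read 'a': {0, 1, 2, 3, 4, 5, 6} → {0, 1, 2, 3, 4, 5, 6}.
Read 'b': {0, 1, 2, 3, 4, 5, 6} → {0, 2, 3, 4, 5, 6}.
Read 'a': {0, 2, 3, 4, 5, 6} → {0, 1, 2, 3, 4, 5, 6}.
Read 'a': {0, 1, 2, 3, 4, 5, 6} → {0, 1, 2, 3, 4, 5, 6}.
Read 'b': {0, 1, 2, 3, 4, 5, 6} → {0, 2, 3, 4, 5, 6}.
Read 'a': {0, 2, 3, 4, 5, 6} → {0, 1, 2, 3, 4, 5, 6}.

{0, 1, 2, 3, 4, 5, 6}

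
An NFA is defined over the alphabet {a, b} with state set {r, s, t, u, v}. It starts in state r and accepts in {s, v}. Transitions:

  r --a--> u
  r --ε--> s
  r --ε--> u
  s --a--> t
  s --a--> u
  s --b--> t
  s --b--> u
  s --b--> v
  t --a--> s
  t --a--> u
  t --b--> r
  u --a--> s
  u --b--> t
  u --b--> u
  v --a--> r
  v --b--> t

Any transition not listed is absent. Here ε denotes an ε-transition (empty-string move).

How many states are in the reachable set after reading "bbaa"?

Start: ε-closure({r}) = {r, s, u}.
Read 'b': r→∅, s→{t, u, v}, u→{t, u}; now {t, u, v}.
Read 'b': t→{r}, u→{t, u}, v→{t}; union {r, t, u}; ε-closure = {r, s, t, u}.
Read 'a': r→{u}, s→{t, u}, t→{s, u}, u→{s}; now {s, t, u}.
Read 'a': s→{t, u}, t→{s, u}, u→{s}; now {s, t, u}.
That set has 3 states.

3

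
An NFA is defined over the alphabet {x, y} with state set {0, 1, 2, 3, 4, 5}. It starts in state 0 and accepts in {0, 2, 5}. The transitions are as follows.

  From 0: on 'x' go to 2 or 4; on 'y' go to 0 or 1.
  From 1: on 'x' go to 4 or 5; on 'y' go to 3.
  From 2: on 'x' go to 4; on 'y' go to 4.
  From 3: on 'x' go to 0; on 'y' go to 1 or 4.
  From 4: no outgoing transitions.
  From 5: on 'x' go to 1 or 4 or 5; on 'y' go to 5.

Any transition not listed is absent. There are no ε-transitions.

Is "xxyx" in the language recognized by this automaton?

No

Start in {0}.
Read 'x': 0→{2, 4}; now {2, 4}.
Read 'x': 2→{4}, 4→∅; now {4}.
Read 'y': 4→∅; now ∅.
The set is empty and remains empty for the remaining 1 symbol.
The final set ∅ contains no accepting state.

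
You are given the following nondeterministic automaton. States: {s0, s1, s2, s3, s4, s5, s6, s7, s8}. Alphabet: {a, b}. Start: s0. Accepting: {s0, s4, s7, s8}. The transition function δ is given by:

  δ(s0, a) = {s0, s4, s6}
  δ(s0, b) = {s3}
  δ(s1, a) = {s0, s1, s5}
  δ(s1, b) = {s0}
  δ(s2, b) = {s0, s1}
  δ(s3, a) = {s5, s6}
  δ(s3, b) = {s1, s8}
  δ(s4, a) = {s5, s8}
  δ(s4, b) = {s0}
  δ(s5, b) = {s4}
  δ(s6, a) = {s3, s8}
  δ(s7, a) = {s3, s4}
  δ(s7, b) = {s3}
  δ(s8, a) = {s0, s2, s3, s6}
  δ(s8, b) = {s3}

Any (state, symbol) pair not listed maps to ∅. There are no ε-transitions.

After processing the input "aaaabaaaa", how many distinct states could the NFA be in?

8

Start in {s0}.
Read 'a': s0→{s0, s4, s6}; now {s0, s4, s6}.
Read 'a': s0→{s0, s4, s6}, s4→{s5, s8}, s6→{s3, s8}; now {s0, s3, s4, s5, s6, s8}.
Read 'a': s0→{s0, s4, s6}, s3→{s5, s6}, s4→{s5, s8}, s5→∅, s6→{s3, s8}, s8→{s0, s2, s3, s6}; now {s0, s2, s3, s4, s5, s6, s8}.
Read 'a': s0→{s0, s4, s6}, s2→∅, s3→{s5, s6}, s4→{s5, s8}, s5→∅, s6→{s3, s8}, s8→{s0, s2, s3, s6}; now {s0, s2, s3, s4, s5, s6, s8}.
Read 'b': s0→{s3}, s2→{s0, s1}, s3→{s1, s8}, s4→{s0}, s5→{s4}, s6→∅, s8→{s3}; now {s0, s1, s3, s4, s8}.
Read 'a': s0→{s0, s4, s6}, s1→{s0, s1, s5}, s3→{s5, s6}, s4→{s5, s8}, s8→{s0, s2, s3, s6}; now {s0, s1, s2, s3, s4, s5, s6, s8}.
Read 'a': s0→{s0, s4, s6}, s1→{s0, s1, s5}, s2→∅, s3→{s5, s6}, s4→{s5, s8}, s5→∅, s6→{s3, s8}, s8→{s0, s2, s3, s6}; now {s0, s1, s2, s3, s4, s5, s6, s8}.
Read 'a': s0→{s0, s4, s6}, s1→{s0, s1, s5}, s2→∅, s3→{s5, s6}, s4→{s5, s8}, s5→∅, s6→{s3, s8}, s8→{s0, s2, s3, s6}; now {s0, s1, s2, s3, s4, s5, s6, s8}.
Read 'a': s0→{s0, s4, s6}, s1→{s0, s1, s5}, s2→∅, s3→{s5, s6}, s4→{s5, s8}, s5→∅, s6→{s3, s8}, s8→{s0, s2, s3, s6}; now {s0, s1, s2, s3, s4, s5, s6, s8}.
That set has 8 states.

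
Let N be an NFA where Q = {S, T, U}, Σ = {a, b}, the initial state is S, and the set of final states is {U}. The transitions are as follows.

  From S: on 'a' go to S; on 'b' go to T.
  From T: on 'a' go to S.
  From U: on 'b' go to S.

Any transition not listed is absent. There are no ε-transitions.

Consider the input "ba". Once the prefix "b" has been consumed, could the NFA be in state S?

Start in {S}.
Read 'b': S→{T}; now {T}.
State S is not in {T}.

No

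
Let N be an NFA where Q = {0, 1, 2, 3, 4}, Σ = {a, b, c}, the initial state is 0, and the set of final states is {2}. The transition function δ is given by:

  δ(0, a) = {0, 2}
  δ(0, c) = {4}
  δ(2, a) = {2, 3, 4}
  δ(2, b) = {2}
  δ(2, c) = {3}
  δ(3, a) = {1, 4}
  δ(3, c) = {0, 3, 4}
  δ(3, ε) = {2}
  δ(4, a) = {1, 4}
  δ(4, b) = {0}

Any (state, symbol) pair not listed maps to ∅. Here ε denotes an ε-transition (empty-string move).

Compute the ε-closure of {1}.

Begin with {1}.
No ε-moves leave this set, so the closure equals the set itself.

{1}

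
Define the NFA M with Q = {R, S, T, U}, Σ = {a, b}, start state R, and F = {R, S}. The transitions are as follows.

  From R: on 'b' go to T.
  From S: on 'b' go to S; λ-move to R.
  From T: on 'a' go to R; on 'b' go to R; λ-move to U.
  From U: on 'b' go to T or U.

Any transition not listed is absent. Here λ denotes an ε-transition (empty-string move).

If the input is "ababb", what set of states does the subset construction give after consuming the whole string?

Start in {R}.
Read 'a': R→∅; now ∅.
The set is empty and remains empty for the remaining 4 symbols.

∅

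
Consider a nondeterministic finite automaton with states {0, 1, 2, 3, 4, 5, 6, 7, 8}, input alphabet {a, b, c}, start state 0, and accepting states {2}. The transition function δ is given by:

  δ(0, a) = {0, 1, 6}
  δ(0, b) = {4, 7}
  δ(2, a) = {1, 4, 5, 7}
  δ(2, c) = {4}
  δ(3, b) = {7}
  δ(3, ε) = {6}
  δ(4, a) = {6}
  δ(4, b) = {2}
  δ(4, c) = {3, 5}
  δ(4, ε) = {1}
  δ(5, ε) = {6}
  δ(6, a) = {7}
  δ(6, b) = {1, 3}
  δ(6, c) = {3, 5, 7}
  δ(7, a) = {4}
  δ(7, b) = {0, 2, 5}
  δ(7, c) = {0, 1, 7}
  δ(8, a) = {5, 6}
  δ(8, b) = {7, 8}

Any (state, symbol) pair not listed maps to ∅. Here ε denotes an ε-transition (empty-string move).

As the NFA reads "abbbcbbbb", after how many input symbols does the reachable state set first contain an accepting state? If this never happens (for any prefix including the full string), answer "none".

Start in {0}.
Read 'a': {0} → {0, 1, 6}.
Read 'b': {0, 1, 6} → {1, 3, 4, 6, 7}.
Read 'b': {1, 3, 4, 6, 7} → {0, 1, 2, 3, 5, 6, 7}.
None of the earlier sets intersect F, but {0, 1, 2, 3, 5, 6, 7} does.

3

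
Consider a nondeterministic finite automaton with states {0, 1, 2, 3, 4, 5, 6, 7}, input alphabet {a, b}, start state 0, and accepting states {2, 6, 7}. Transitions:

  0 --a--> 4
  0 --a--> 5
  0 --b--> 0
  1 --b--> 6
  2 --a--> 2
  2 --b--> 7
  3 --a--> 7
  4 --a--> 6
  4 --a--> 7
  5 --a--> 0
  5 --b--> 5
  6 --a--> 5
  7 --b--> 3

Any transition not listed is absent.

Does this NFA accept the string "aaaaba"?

Yes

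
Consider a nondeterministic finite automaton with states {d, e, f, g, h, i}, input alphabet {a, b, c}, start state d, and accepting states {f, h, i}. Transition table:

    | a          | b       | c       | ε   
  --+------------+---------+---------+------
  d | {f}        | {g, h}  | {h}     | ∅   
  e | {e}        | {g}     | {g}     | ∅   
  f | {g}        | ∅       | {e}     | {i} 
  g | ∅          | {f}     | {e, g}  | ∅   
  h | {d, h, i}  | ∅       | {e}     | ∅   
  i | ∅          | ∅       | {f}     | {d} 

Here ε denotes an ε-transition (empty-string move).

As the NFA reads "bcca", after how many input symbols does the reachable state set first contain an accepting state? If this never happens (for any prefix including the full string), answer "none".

Start in {d}.
Read 'b': d→{g, h}; now {g, h}.
None of the earlier sets intersect F, but {g, h} does.

1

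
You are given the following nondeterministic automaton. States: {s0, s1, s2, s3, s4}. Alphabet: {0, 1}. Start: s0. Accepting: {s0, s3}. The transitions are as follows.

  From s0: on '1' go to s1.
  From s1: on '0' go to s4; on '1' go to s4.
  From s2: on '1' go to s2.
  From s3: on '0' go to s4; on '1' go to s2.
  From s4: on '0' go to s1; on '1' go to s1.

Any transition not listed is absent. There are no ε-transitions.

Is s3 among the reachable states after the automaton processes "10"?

No

Start in {s0}.
Read '1': {s0} → {s1}.
Read '0': {s1} → {s4}.
State s3 is not in {s4}.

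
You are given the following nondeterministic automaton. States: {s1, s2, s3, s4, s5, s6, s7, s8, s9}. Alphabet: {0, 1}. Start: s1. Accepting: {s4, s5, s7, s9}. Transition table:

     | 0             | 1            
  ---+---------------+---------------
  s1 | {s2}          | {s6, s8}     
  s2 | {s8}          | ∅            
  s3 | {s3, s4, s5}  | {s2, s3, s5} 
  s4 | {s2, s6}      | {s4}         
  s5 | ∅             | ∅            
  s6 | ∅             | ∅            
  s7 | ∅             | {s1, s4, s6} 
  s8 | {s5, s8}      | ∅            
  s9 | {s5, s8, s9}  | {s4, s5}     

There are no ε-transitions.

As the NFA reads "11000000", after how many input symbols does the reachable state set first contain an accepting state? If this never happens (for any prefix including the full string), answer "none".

Start in {s1}.
Read '1': s1→{s6, s8}; now {s6, s8}.
Read '1': s6→∅, s8→∅; now ∅.
The set is empty and remains empty for the remaining 6 symbols.
No reachable set along the way intersects F.

none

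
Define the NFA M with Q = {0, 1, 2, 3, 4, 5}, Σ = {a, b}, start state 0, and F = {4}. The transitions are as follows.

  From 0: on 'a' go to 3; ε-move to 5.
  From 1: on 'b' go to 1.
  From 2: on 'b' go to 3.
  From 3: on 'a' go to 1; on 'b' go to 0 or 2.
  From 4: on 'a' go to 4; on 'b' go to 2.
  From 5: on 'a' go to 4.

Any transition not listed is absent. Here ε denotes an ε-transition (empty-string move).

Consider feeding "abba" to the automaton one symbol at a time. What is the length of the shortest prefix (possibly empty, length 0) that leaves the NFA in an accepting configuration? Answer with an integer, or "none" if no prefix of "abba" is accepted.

1

Start: ε-closure({0}) = {0, 5}.
Read 'a': {0, 5} → {3, 4}.
None of the earlier sets intersect F, but {3, 4} does.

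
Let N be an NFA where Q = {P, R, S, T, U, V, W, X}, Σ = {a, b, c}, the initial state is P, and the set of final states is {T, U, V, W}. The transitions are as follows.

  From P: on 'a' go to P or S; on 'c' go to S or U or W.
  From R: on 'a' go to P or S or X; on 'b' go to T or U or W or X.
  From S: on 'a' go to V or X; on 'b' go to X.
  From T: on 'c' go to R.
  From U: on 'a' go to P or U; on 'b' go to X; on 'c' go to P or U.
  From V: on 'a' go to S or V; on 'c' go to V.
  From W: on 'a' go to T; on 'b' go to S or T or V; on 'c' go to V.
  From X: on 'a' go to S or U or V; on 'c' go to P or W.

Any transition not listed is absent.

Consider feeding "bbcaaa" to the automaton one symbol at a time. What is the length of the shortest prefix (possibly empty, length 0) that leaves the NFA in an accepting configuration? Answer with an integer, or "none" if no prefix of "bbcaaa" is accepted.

Start in {P}.
Read 'b': P→∅; now ∅.
The set is empty and remains empty for the remaining 5 symbols.
No reachable set along the way intersects F.

none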